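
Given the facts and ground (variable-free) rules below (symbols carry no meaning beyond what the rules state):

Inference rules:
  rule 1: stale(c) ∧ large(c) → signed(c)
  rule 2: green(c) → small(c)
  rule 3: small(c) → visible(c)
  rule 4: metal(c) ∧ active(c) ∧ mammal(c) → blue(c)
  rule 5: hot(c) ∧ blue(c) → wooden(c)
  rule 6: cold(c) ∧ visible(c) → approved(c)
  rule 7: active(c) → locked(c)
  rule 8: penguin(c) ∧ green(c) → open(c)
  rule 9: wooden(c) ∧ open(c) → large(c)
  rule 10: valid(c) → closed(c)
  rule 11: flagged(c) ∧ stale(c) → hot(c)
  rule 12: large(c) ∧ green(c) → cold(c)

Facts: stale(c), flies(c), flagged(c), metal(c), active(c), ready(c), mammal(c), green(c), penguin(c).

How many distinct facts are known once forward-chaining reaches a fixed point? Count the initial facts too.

Round 1 fires rule 2, rule 4, rule 7, rule 8, rule 11, giving small(c), blue(c), locked(c), open(c), hot(c).
Round 2 fires rule 3, rule 5, giving visible(c), wooden(c).
Round 3 fires rule 9, giving large(c).
Round 4 fires rule 1, rule 12, giving signed(c), cold(c).
Round 5 fires rule 6, giving approved(c).
Closure: {active(c), approved(c), blue(c), cold(c), flagged(c), flies(c), green(c), hot(c), large(c), locked(c), mammal(c), metal(c), open(c), penguin(c), ready(c), signed(c), small(c), stale(c), visible(c), wooden(c)} — 20 facts.

20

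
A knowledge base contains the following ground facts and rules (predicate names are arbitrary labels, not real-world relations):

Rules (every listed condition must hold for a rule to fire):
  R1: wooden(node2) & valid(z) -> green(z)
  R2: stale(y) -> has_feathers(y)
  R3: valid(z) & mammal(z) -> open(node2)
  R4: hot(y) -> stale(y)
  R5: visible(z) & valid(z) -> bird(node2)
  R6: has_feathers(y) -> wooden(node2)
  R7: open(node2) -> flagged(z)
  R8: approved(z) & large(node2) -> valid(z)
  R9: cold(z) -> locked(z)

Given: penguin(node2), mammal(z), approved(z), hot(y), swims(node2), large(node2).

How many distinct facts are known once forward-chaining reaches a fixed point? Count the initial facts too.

Round 1 fires R4, R8, giving stale(y), valid(z).
Round 2 fires R2, R3, giving has_feathers(y), open(node2).
Round 3 fires R6, R7, giving wooden(node2), flagged(z).
Round 4 fires R1, giving green(z).
Closure: {approved(z), flagged(z), green(z), has_feathers(y), hot(y), large(node2), mammal(z), open(node2), penguin(node2), stale(y), swims(node2), valid(z), wooden(node2)} — 13 facts.

13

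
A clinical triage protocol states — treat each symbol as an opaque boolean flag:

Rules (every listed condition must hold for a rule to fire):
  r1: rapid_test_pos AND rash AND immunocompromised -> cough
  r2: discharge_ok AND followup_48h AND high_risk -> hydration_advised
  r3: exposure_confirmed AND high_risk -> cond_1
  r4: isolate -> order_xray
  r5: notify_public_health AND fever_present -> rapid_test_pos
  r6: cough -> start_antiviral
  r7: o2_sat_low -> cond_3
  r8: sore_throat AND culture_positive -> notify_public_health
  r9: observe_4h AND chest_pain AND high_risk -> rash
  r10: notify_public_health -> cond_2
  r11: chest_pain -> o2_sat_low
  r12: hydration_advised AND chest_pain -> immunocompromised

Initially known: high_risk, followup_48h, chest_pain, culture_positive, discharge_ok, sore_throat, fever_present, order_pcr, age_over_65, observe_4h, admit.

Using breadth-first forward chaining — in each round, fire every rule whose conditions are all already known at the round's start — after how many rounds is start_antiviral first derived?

Round 1 — r2, r8, r9, r11, derive hydration_advised, notify_public_health, rash, o2_sat_low.
Round 2 — r5, r7, r10, r12, derive rapid_test_pos, cond_3, cond_2, immunocompromised.
Round 3 — r1, derive cough.
Round 4 — r6, derive start_antiviral.
start_antiviral first appears in round 4.

4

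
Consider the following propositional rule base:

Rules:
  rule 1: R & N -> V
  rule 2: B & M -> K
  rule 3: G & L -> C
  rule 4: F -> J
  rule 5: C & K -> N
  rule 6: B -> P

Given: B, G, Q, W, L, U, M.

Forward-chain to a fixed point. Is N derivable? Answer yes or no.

Round 1: rule 2 [B & M -> K]; rule 3 [G & L -> C]; rule 6 [B -> P]. Adds K, C, P.
Round 2: rule 5 [C & K -> N]. Adds N.
N appears in round 2, so it is derivable.

yes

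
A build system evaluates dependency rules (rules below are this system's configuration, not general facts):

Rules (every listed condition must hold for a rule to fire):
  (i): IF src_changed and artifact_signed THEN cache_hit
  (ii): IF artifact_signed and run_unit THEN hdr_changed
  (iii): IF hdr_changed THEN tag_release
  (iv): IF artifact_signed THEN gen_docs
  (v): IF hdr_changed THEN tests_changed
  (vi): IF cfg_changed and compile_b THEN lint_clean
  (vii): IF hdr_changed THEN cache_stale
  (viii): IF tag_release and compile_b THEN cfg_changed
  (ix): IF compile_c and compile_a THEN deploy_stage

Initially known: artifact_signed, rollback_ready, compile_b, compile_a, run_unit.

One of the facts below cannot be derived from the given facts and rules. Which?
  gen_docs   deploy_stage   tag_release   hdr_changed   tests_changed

deploy_stage

Round 1 fires (ii), (iv), giving hdr_changed, gen_docs.
Round 2 fires (iii), (v), (vii), giving tag_release, tests_changed, cache_stale.
Round 3 fires (viii), giving cfg_changed.
Round 4 fires (vi), giving lint_clean.
Derived: tag_release (round 2), tests_changed (round 2), gen_docs (round 1), hdr_changed (round 1). deploy_stage never appears in any round.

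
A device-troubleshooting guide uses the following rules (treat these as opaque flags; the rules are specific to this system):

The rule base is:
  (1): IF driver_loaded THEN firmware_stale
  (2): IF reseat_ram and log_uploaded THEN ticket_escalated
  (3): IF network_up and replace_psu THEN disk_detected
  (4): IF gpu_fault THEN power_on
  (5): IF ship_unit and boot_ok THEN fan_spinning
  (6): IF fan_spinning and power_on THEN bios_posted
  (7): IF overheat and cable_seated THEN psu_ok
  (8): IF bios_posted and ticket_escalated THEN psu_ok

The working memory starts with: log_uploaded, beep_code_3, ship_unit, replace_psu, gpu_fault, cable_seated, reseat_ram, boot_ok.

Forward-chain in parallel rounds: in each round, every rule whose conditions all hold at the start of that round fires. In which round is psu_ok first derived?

Round 1: (2) [IF reseat_ram and log_uploaded THEN ticket_escalated]; (4) [IF gpu_fault THEN power_on]; (5) [IF ship_unit and boot_ok THEN fan_spinning]. Adds ticket_escalated, power_on, fan_spinning.
Round 2: (6) [IF fan_spinning and power_on THEN bios_posted]. Adds bios_posted.
Round 3: (8) [IF bios_posted and ticket_escalated THEN psu_ok]. Adds psu_ok.
psu_ok first appears in round 3.

3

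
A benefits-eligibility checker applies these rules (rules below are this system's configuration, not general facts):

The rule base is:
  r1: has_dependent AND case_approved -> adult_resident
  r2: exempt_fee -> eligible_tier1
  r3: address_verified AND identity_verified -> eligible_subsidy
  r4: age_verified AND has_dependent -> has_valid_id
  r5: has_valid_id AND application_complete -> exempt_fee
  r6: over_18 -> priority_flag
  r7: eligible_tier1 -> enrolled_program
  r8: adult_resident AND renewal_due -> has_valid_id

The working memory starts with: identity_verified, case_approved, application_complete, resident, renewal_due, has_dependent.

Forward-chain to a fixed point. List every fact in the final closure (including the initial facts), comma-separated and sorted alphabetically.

adult_resident, application_complete, case_approved, eligible_tier1, enrolled_program, exempt_fee, has_dependent, has_valid_id, identity_verified, renewal_due, resident

Round 1: r1 [has_dependent AND case_approved -> adult_resident]. New: adult_resident.
Round 2: r8 [adult_resident AND renewal_due -> has_valid_id]. New: has_valid_id.
Round 3: r5 [has_valid_id AND application_complete -> exempt_fee]. New: exempt_fee.
Round 4: r2 [exempt_fee -> eligible_tier1]. New: eligible_tier1.
Round 5: r7 [eligible_tier1 -> enrolled_program]. New: enrolled_program.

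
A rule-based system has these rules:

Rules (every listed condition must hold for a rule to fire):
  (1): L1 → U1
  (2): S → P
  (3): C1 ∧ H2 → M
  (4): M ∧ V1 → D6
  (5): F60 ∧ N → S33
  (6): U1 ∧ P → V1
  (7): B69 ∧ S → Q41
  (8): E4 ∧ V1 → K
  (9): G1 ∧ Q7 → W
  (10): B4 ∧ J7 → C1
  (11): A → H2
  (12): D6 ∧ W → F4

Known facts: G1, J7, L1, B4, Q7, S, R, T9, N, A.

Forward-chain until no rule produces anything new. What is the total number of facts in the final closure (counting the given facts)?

Round 1: (1) [L1 → U1]; (2) [S → P]; (9) [G1 ∧ Q7 → W]; (10) [B4 ∧ J7 → C1]; (11) [A → H2]. New: U1, P, W, C1, H2.
Round 2: (3) [C1 ∧ H2 → M]; (6) [U1 ∧ P → V1]. New: M, V1.
Round 3: (4) [M ∧ V1 → D6]. New: D6.
Round 4: (12) [D6 ∧ W → F4]. New: F4.
Closure: {A, B4, C1, D6, F4, G1, H2, J7, L1, M, N, P, Q7, R, S, T9, U1, V1, W} — 19 facts.

19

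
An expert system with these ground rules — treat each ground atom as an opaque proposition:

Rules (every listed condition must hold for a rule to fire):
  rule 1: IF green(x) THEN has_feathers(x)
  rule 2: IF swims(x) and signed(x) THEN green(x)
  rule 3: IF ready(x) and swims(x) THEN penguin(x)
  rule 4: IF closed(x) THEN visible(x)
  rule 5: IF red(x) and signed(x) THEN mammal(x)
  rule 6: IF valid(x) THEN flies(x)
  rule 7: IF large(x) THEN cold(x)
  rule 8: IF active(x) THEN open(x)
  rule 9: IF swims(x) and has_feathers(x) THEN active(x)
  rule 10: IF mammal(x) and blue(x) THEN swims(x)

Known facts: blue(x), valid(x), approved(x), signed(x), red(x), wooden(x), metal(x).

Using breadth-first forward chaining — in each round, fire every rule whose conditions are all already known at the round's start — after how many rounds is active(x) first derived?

[1] rule 5 [IF red(x) and signed(x) THEN mammal(x)]; rule 6 [IF valid(x) THEN flies(x)]. ⇒ new: mammal(x), flies(x).
[2] rule 10 [IF mammal(x) and blue(x) THEN swims(x)]. ⇒ new: swims(x).
[3] rule 2 [IF swims(x) and signed(x) THEN green(x)]. ⇒ new: green(x).
[4] rule 1 [IF green(x) THEN has_feathers(x)]. ⇒ new: has_feathers(x).
[5] rule 9 [IF swims(x) and has_feathers(x) THEN active(x)]. ⇒ new: active(x).
active(x) first appears in round 5.

5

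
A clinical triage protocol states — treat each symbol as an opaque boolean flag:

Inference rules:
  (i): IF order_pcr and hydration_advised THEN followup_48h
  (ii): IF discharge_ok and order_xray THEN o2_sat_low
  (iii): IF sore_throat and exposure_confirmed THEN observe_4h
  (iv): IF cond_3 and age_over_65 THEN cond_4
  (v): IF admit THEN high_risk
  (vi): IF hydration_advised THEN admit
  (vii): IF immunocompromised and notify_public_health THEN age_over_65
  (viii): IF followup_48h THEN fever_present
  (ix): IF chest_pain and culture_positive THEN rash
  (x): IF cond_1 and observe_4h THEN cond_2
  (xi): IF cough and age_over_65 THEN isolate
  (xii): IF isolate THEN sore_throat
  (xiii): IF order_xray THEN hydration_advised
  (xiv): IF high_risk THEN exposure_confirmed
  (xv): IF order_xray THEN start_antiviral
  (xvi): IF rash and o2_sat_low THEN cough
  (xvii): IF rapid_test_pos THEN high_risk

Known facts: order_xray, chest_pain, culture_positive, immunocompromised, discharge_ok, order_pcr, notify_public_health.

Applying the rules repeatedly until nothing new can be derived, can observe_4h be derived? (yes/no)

yes

Round 1: (ii) [IF discharge_ok and order_xray THEN o2_sat_low]; (vii) [IF immunocompromised and notify_public_health THEN age_over_65]; (ix) [IF chest_pain and culture_positive THEN rash]; (xiii) [IF order_xray THEN hydration_advised]; (xv) [IF order_xray THEN start_antiviral]. Adds o2_sat_low, age_over_65, rash, hydration_advised, start_antiviral.
Round 2: (i) [IF order_pcr and hydration_advised THEN followup_48h]; (vi) [IF hydration_advised THEN admit]; (xvi) [IF rash and o2_sat_low THEN cough]. Adds followup_48h, admit, cough.
Round 3: (v) [IF admit THEN high_risk]; (viii) [IF followup_48h THEN fever_present]; (xi) [IF cough and age_over_65 THEN isolate]. Adds high_risk, fever_present, isolate.
Round 4: (xii) [IF isolate THEN sore_throat]; (xiv) [IF high_risk THEN exposure_confirmed]. Adds sore_throat, exposure_confirmed.
Round 5: (iii) [IF sore_throat and exposure_confirmed THEN observe_4h]. Adds observe_4h.
observe_4h appears in round 5, so it is derivable.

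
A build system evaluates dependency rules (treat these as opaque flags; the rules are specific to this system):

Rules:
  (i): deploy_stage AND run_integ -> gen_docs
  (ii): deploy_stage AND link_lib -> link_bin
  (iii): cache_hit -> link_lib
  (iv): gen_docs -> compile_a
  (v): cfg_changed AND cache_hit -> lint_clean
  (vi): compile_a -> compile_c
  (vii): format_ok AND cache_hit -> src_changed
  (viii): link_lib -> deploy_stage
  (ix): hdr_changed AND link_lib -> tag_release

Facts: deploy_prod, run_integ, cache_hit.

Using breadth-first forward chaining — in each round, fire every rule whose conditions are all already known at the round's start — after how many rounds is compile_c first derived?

5

Round 1 — (iii), derive link_lib.
Round 2 — (viii), derive deploy_stage.
Round 3 — (i), (ii), derive gen_docs, link_bin.
Round 4 — (iv), derive compile_a.
Round 5 — (vi), derive compile_c.
compile_c first appears in round 5.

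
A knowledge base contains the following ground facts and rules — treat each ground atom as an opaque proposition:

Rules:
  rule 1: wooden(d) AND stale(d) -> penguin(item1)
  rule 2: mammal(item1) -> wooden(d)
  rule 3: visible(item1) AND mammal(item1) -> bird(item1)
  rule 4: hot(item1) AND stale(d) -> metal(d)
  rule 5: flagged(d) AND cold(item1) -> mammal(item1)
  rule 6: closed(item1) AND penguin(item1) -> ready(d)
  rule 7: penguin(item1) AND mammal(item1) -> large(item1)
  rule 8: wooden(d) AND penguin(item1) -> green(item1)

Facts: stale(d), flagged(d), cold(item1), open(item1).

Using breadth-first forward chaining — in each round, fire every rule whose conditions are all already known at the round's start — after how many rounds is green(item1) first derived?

Round 1 fires rule 5, giving mammal(item1).
Round 2 fires rule 2, giving wooden(d).
Round 3 fires rule 1, giving penguin(item1).
Round 4 fires rule 7, rule 8, giving large(item1), green(item1).
green(item1) first appears in round 4.

4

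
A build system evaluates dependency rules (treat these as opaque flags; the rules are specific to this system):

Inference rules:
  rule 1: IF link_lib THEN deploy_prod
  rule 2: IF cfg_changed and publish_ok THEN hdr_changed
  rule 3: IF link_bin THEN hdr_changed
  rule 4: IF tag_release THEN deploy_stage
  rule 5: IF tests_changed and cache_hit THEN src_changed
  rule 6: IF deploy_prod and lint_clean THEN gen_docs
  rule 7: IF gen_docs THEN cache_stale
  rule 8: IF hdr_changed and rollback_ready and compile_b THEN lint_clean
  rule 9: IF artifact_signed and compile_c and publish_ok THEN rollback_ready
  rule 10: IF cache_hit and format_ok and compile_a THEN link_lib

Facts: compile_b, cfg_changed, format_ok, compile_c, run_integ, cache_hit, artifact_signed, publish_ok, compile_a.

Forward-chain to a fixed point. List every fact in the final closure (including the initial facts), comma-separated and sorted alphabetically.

[1] rule 2 [IF cfg_changed and publish_ok THEN hdr_changed]; rule 9 [IF artifact_signed and compile_c and publish_ok THEN rollback_ready]; rule 10 [IF cache_hit and format_ok and compile_a THEN link_lib]. ⇒ new: hdr_changed, rollback_ready, link_lib.
[2] rule 1 [IF link_lib THEN deploy_prod]; rule 8 [IF hdr_changed and rollback_ready and compile_b THEN lint_clean]. ⇒ new: deploy_prod, lint_clean.
[3] rule 6 [IF deploy_prod and lint_clean THEN gen_docs]. ⇒ new: gen_docs.
[4] rule 7 [IF gen_docs THEN cache_stale]. ⇒ new: cache_stale.

artifact_signed, cache_hit, cache_stale, cfg_changed, compile_a, compile_b, compile_c, deploy_prod, format_ok, gen_docs, hdr_changed, link_lib, lint_clean, publish_ok, rollback_ready, run_integ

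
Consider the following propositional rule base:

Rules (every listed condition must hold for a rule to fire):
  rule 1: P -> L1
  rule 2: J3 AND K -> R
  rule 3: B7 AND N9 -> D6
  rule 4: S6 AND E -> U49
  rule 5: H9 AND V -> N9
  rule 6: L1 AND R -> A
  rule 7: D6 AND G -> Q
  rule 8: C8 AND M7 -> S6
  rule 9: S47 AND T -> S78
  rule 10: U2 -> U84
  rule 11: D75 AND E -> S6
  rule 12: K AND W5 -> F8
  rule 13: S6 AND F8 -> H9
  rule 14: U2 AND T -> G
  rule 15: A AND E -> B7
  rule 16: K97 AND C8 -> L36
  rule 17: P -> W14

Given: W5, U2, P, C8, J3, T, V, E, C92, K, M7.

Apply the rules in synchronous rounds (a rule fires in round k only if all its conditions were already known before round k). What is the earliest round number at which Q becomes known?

Round 1 — rule 1, rule 2, rule 8, rule 10, rule 12, rule 14, rule 17, derive L1, R, S6, U84, F8, G, W14.
Round 2 — rule 4, rule 6, rule 13, derive U49, A, H9.
Round 3 — rule 5, rule 15, derive N9, B7.
Round 4 — rule 3, derive D6.
Round 5 — rule 7, derive Q.
Q first appears in round 5.

5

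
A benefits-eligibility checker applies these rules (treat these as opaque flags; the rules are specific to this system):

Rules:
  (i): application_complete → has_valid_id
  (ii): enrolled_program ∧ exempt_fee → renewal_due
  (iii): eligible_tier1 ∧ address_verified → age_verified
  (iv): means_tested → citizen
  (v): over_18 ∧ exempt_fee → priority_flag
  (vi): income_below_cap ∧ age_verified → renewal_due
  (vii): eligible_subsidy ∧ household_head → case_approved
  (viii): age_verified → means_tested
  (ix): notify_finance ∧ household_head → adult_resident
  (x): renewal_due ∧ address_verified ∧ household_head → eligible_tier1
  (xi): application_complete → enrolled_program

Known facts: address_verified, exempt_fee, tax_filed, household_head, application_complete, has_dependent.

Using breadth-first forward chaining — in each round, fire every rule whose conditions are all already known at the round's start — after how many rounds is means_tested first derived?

5

Round 1: (i) [application_complete → has_valid_id]; (xi) [application_complete → enrolled_program]. Adds has_valid_id, enrolled_program.
Round 2: (ii) [enrolled_program ∧ exempt_fee → renewal_due]. Adds renewal_due.
Round 3: (x) [renewal_due ∧ address_verified ∧ household_head → eligible_tier1]. Adds eligible_tier1.
Round 4: (iii) [eligible_tier1 ∧ address_verified → age_verified]. Adds age_verified.
Round 5: (viii) [age_verified → means_tested]. Adds means_tested.
means_tested first appears in round 5.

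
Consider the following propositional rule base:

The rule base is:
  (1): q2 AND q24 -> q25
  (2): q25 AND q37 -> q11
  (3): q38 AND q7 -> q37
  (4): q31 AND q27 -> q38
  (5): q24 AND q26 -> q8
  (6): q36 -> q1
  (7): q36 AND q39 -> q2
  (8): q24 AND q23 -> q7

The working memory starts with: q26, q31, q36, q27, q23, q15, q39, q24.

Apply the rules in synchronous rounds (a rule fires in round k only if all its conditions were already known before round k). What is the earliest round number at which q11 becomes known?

3

Round 1: (4) [q31 AND q27 -> q38]; (5) [q24 AND q26 -> q8]; (6) [q36 -> q1]; (7) [q36 AND q39 -> q2]; (8) [q24 AND q23 -> q7]. New: q38, q8, q1, q2, q7.
Round 2: (1) [q2 AND q24 -> q25]; (3) [q38 AND q7 -> q37]. New: q25, q37.
Round 3: (2) [q25 AND q37 -> q11]. New: q11.
q11 first appears in round 3.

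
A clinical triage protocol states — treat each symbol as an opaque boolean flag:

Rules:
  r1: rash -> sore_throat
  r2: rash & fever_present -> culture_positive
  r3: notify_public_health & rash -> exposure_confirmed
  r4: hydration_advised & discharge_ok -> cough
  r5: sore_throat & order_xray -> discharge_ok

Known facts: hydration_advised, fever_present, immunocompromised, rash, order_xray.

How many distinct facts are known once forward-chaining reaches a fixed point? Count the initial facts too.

Round 1 fires r1, r2, giving sore_throat, culture_positive.
Round 2 fires r5, giving discharge_ok.
Round 3 fires r4, giving cough.
Closure: {cough, culture_positive, discharge_ok, fever_present, hydration_advised, immunocompromised, order_xray, rash, sore_throat} — 9 facts.

9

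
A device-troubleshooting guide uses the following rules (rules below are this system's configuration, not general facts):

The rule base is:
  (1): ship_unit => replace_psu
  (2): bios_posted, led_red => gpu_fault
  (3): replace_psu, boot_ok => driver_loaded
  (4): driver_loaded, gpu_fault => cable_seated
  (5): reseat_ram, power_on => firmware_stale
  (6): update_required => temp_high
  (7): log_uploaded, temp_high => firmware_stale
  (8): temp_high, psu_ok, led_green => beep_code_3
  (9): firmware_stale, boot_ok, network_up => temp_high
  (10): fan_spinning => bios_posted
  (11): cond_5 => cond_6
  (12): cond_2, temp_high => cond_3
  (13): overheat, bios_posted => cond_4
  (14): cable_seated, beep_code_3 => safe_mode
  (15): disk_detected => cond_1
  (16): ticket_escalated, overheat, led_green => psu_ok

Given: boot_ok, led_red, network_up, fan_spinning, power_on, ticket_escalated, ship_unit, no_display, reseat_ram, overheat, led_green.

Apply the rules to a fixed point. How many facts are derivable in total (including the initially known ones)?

Round 1 fires (1), (5), (10), (16), giving replace_psu, firmware_stale, bios_posted, psu_ok.
Round 2 fires (2), (3), (9), (13), giving gpu_fault, driver_loaded, temp_high, cond_4.
Round 3 fires (4), (8), giving cable_seated, beep_code_3.
Round 4 fires (14), giving safe_mode.
Closure: {beep_code_3, bios_posted, boot_ok, cable_seated, cond_4, driver_loaded, fan_spinning, firmware_stale, gpu_fault, led_green, led_red, network_up, no_display, overheat, power_on, psu_ok, replace_psu, reseat_ram, safe_mode, ship_unit, temp_high, ticket_escalated} — 22 facts.

22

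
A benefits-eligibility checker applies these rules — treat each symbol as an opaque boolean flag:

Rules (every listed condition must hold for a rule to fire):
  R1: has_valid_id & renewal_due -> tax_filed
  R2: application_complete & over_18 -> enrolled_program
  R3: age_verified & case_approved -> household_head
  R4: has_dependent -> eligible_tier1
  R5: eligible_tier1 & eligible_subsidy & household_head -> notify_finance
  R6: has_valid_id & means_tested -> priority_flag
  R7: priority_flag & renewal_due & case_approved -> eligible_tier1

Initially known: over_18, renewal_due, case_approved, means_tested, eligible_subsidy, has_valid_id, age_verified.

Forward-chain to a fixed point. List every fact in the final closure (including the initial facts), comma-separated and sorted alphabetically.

age_verified, case_approved, eligible_subsidy, eligible_tier1, has_valid_id, household_head, means_tested, notify_finance, over_18, priority_flag, renewal_due, tax_filed

[1] R1 [has_valid_id & renewal_due -> tax_filed]; R3 [age_verified & case_approved -> household_head]; R6 [has_valid_id & means_tested -> priority_flag]. ⇒ new: tax_filed, household_head, priority_flag.
[2] R7 [priority_flag & renewal_due & case_approved -> eligible_tier1]. ⇒ new: eligible_tier1.
[3] R5 [eligible_tier1 & eligible_subsidy & household_head -> notify_finance]. ⇒ new: notify_finance.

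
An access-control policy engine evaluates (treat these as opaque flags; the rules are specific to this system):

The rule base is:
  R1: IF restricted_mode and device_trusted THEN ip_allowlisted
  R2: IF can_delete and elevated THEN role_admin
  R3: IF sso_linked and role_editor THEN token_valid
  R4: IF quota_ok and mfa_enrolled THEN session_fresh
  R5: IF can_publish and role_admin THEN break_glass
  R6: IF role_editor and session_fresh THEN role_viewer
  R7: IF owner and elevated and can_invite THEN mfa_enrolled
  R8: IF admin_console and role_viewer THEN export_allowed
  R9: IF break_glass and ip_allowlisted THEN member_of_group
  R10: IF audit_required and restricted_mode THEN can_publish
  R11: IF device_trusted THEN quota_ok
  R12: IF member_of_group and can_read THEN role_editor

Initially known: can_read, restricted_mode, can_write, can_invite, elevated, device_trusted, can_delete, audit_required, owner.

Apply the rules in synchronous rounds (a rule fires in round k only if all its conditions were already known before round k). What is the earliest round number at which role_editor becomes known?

Round 1: R1 [IF restricted_mode and device_trusted THEN ip_allowlisted]; R2 [IF can_delete and elevated THEN role_admin]; R7 [IF owner and elevated and can_invite THEN mfa_enrolled]; R10 [IF audit_required and restricted_mode THEN can_publish]; R11 [IF device_trusted THEN quota_ok]. Adds ip_allowlisted, role_admin, mfa_enrolled, can_publish, quota_ok.
Round 2: R4 [IF quota_ok and mfa_enrolled THEN session_fresh]; R5 [IF can_publish and role_admin THEN break_glass]. Adds session_fresh, break_glass.
Round 3: R9 [IF break_glass and ip_allowlisted THEN member_of_group]. Adds member_of_group.
Round 4: R12 [IF member_of_group and can_read THEN role_editor]. Adds role_editor.
role_editor first appears in round 4.

4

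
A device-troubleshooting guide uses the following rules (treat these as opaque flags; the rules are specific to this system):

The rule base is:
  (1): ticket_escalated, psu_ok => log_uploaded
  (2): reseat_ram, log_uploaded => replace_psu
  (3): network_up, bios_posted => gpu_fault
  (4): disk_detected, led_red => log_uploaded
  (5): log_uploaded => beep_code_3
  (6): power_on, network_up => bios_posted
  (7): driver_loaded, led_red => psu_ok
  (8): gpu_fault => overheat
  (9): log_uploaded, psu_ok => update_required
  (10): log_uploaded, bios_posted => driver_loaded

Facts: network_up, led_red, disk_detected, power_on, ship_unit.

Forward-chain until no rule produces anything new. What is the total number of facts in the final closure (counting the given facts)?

Round 1 — (4), (6), derive log_uploaded, bios_posted.
Round 2 — (3), (5), (10), derive gpu_fault, beep_code_3, driver_loaded.
Round 3 — (7), (8), derive psu_ok, overheat.
Round 4 — (9), derive update_required.
Closure: {beep_code_3, bios_posted, disk_detected, driver_loaded, gpu_fault, led_red, log_uploaded, network_up, overheat, power_on, psu_ok, ship_unit, update_required} — 13 facts.

13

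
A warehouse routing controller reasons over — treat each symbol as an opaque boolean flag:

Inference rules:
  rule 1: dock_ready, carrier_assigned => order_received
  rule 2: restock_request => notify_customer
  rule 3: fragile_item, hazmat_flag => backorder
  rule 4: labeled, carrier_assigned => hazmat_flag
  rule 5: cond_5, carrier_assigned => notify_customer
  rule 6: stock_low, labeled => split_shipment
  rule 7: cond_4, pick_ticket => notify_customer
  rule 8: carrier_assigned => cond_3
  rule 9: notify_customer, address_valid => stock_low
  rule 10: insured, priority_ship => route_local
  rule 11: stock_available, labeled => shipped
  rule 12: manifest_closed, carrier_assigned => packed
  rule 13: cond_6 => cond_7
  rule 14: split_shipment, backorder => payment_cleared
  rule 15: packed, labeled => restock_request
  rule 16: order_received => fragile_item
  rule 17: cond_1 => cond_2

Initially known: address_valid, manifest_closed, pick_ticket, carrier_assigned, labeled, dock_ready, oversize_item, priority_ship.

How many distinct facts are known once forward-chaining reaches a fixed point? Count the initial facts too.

19

Round 1: rule 1 [dock_ready, carrier_assigned => order_received]; rule 4 [labeled, carrier_assigned => hazmat_flag]; rule 8 [carrier_assigned => cond_3]; rule 12 [manifest_closed, carrier_assigned => packed]. New: order_received, hazmat_flag, cond_3, packed.
Round 2: rule 15 [packed, labeled => restock_request]; rule 16 [order_received => fragile_item]. New: restock_request, fragile_item.
Round 3: rule 2 [restock_request => notify_customer]; rule 3 [fragile_item, hazmat_flag => backorder]. New: notify_customer, backorder.
Round 4: rule 9 [notify_customer, address_valid => stock_low]. New: stock_low.
Round 5: rule 6 [stock_low, labeled => split_shipment]. New: split_shipment.
Round 6: rule 14 [split_shipment, backorder => payment_cleared]. New: payment_cleared.
Closure: {address_valid, backorder, carrier_assigned, cond_3, dock_ready, fragile_item, hazmat_flag, labeled, manifest_closed, notify_customer, order_received, oversize_item, packed, payment_cleared, pick_ticket, priority_ship, restock_request, split_shipment, stock_low} — 19 facts.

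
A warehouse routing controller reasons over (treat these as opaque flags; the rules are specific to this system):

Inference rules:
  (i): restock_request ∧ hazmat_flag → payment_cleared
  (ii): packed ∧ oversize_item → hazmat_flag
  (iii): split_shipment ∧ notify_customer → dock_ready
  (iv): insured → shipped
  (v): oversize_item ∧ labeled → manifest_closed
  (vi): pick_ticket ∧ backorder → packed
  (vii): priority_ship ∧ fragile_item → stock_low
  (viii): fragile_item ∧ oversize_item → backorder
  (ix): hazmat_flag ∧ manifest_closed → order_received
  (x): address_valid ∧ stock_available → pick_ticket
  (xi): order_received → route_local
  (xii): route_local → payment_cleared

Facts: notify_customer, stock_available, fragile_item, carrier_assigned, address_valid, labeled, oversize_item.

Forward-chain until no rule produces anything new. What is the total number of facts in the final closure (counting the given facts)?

15

[1] (v) [oversize_item ∧ labeled → manifest_closed]; (viii) [fragile_item ∧ oversize_item → backorder]; (x) [address_valid ∧ stock_available → pick_ticket]. ⇒ new: manifest_closed, backorder, pick_ticket.
[2] (vi) [pick_ticket ∧ backorder → packed]. ⇒ new: packed.
[3] (ii) [packed ∧ oversize_item → hazmat_flag]. ⇒ new: hazmat_flag.
[4] (ix) [hazmat_flag ∧ manifest_closed → order_received]. ⇒ new: order_received.
[5] (xi) [order_received → route_local]. ⇒ new: route_local.
[6] (xii) [route_local → payment_cleared]. ⇒ new: payment_cleared.
Closure: {address_valid, backorder, carrier_assigned, fragile_item, hazmat_flag, labeled, manifest_closed, notify_customer, order_received, oversize_item, packed, payment_cleared, pick_ticket, route_local, stock_available} — 15 facts.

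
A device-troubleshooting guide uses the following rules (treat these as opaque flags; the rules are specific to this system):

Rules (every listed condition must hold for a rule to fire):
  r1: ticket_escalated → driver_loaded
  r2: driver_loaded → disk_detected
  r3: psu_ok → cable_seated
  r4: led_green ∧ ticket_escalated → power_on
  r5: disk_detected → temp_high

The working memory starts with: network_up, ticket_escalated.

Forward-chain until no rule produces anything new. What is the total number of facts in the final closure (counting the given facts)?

5

Round 1 fires r1, giving driver_loaded.
Round 2 fires r2, giving disk_detected.
Round 3 fires r5, giving temp_high.
Closure: {disk_detected, driver_loaded, network_up, temp_high, ticket_escalated} — 5 facts.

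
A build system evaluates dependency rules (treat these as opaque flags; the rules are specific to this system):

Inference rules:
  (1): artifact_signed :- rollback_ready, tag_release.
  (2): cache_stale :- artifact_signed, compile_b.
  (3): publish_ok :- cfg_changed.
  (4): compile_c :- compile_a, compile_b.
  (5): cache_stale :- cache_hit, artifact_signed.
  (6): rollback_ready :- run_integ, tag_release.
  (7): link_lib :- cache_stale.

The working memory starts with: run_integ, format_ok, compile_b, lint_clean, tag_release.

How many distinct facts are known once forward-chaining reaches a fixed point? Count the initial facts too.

9

Round 1: (6) [rollback_ready :- run_integ, tag_release.]. Adds rollback_ready.
Round 2: (1) [artifact_signed :- rollback_ready, tag_release.]. Adds artifact_signed.
Round 3: (2) [cache_stale :- artifact_signed, compile_b.]. Adds cache_stale.
Round 4: (7) [link_lib :- cache_stale.]. Adds link_lib.
Closure: {artifact_signed, cache_stale, compile_b, format_ok, link_lib, lint_clean, rollback_ready, run_integ, tag_release} — 9 facts.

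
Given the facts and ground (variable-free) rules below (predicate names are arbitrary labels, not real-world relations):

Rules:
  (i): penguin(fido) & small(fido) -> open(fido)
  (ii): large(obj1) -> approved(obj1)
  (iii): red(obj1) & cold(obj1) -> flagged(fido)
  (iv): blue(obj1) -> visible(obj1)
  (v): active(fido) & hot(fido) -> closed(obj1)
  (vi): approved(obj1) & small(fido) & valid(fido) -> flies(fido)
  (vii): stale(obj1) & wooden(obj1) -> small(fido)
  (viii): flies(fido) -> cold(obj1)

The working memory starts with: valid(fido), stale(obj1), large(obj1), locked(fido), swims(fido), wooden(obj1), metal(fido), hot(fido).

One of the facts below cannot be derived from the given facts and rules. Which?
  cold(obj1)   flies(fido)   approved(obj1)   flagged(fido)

Round 1 — (ii), (vii), derive approved(obj1), small(fido).
Round 2 — (vi), derive flies(fido).
Round 3 — (viii), derive cold(obj1).
Derived: approved(obj1) (round 1), flies(fido) (round 2), cold(obj1) (round 3). flagged(fido) never appears in any round.

flagged(fido)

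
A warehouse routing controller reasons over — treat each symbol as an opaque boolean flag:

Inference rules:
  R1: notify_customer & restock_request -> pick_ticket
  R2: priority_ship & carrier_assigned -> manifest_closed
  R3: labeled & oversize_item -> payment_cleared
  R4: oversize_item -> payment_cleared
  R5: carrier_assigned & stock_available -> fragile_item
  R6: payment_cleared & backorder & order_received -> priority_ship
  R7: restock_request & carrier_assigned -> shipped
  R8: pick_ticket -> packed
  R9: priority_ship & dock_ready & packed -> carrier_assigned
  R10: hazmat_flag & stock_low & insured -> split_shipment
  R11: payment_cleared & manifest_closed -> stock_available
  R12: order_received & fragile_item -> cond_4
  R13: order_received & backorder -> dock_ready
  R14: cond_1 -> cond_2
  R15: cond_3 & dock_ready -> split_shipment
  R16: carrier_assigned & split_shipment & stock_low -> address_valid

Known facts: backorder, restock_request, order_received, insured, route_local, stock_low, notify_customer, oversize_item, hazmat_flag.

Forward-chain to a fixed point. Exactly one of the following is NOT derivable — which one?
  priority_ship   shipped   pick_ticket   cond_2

cond_2

[1] R1 [notify_customer & restock_request -> pick_ticket]; R4 [oversize_item -> payment_cleared]; R10 [hazmat_flag & stock_low & insured -> split_shipment]; R13 [order_received & backorder -> dock_ready]. ⇒ new: pick_ticket, payment_cleared, split_shipment, dock_ready.
[2] R6 [payment_cleared & backorder & order_received -> priority_ship]; R8 [pick_ticket -> packed]. ⇒ new: priority_ship, packed.
[3] R9 [priority_ship & dock_ready & packed -> carrier_assigned]. ⇒ new: carrier_assigned.
[4] R2 [priority_ship & carrier_assigned -> manifest_closed]; R7 [restock_request & carrier_assigned -> shipped]; R16 [carrier_assigned & split_shipment & stock_low -> address_valid]. ⇒ new: manifest_closed, shipped, address_valid.
[5] R11 [payment_cleared & manifest_closed -> stock_available]. ⇒ new: stock_available.
[6] R5 [carrier_assigned & stock_available -> fragile_item]. ⇒ new: fragile_item.
[7] R12 [order_received & fragile_item -> cond_4]. ⇒ new: cond_4.
Derived: shipped (round 4), pick_ticket (round 1), priority_ship (round 2). cond_2 never appears in any round.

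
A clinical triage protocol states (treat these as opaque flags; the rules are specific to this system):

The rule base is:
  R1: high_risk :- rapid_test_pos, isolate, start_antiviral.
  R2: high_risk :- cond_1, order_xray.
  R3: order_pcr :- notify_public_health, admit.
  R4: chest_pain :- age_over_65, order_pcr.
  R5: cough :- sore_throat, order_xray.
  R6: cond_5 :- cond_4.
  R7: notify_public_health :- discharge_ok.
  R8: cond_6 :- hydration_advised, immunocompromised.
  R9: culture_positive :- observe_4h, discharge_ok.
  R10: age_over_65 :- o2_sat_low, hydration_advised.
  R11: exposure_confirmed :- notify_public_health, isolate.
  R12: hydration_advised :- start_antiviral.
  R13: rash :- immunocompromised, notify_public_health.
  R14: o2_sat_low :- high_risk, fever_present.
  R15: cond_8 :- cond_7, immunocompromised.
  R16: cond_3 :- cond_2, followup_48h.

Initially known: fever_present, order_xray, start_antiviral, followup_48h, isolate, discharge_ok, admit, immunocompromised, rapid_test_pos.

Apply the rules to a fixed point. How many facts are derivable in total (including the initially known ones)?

19

Round 1 fires R1, R7, R12, giving high_risk, notify_public_health, hydration_advised.
Round 2 fires R3, R8, R11, R13, R14, giving order_pcr, cond_6, exposure_confirmed, rash, o2_sat_low.
Round 3 fires R10, giving age_over_65.
Round 4 fires R4, giving chest_pain.
Closure: {admit, age_over_65, chest_pain, cond_6, discharge_ok, exposure_confirmed, fever_present, followup_48h, high_risk, hydration_advised, immunocompromised, isolate, notify_public_health, o2_sat_low, order_pcr, order_xray, rapid_test_pos, rash, start_antiviral} — 19 facts.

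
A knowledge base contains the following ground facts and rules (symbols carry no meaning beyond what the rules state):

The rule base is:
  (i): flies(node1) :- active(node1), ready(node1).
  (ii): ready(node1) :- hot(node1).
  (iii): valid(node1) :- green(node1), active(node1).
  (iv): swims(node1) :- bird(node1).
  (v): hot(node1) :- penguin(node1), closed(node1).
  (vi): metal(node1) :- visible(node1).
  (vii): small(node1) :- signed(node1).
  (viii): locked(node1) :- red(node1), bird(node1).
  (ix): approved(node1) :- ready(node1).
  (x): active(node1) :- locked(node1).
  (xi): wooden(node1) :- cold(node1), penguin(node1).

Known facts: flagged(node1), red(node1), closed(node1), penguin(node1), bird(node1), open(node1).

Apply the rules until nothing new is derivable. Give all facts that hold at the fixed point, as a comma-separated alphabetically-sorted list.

active(node1), approved(node1), bird(node1), closed(node1), flagged(node1), flies(node1), hot(node1), locked(node1), open(node1), penguin(node1), ready(node1), red(node1), swims(node1)

[1] (iv) [swims(node1) :- bird(node1).]; (v) [hot(node1) :- penguin(node1), closed(node1).]; (viii) [locked(node1) :- red(node1), bird(node1).]. ⇒ new: swims(node1), hot(node1), locked(node1).
[2] (ii) [ready(node1) :- hot(node1).]; (x) [active(node1) :- locked(node1).]. ⇒ new: ready(node1), active(node1).
[3] (i) [flies(node1) :- active(node1), ready(node1).]; (ix) [approved(node1) :- ready(node1).]. ⇒ new: flies(node1), approved(node1).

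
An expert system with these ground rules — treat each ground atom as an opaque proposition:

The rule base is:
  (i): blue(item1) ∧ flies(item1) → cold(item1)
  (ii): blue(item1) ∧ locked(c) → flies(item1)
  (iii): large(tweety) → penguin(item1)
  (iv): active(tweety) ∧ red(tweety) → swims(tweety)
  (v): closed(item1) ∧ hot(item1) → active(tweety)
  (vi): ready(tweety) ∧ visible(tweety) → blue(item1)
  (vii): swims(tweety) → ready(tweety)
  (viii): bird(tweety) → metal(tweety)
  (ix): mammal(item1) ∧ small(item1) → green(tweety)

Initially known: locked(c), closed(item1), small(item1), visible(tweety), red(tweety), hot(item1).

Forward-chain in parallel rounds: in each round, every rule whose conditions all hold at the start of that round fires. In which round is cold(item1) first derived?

6

Round 1 — (v), derive active(tweety).
Round 2 — (iv), derive swims(tweety).
Round 3 — (vii), derive ready(tweety).
Round 4 — (vi), derive blue(item1).
Round 5 — (ii), derive flies(item1).
Round 6 — (i), derive cold(item1).
cold(item1) first appears in round 6.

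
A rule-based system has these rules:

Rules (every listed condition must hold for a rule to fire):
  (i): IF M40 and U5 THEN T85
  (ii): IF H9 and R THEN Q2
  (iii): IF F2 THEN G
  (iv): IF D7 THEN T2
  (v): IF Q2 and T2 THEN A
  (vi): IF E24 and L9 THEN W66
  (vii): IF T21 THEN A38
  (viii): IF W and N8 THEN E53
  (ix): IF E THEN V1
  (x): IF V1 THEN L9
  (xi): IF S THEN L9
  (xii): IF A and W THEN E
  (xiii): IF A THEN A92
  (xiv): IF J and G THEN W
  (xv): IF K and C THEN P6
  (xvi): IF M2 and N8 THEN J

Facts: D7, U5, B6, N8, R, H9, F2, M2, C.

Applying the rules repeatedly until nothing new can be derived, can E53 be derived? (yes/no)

Round 1: (ii) [IF H9 and R THEN Q2]; (iii) [IF F2 THEN G]; (iv) [IF D7 THEN T2]; (xvi) [IF M2 and N8 THEN J]. Adds Q2, G, T2, J.
Round 2: (v) [IF Q2 and T2 THEN A]; (xiv) [IF J and G THEN W]. Adds A, W.
Round 3: (viii) [IF W and N8 THEN E53]; (xii) [IF A and W THEN E]; (xiii) [IF A THEN A92]. Adds E53, E, A92.
Round 4: (ix) [IF E THEN V1]. Adds V1.
Round 5: (x) [IF V1 THEN L9]. Adds L9.
E53 appears in round 3, so it is derivable.

yes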